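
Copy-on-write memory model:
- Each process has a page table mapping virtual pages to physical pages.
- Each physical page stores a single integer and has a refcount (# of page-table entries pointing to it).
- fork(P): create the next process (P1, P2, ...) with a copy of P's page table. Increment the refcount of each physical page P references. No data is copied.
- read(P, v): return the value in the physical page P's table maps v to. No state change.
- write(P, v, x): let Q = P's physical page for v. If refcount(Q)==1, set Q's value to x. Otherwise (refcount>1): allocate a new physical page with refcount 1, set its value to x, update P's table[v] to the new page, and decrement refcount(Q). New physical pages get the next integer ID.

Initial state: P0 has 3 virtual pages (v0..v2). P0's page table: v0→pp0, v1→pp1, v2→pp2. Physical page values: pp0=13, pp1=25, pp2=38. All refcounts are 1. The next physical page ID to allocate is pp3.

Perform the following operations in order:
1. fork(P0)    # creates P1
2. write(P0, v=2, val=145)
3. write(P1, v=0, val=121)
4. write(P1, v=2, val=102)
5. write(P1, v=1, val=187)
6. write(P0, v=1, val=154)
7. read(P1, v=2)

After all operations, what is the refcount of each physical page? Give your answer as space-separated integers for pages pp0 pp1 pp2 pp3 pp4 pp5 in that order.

Answer: 1 1 1 1 1 1

Derivation:
Op 1: fork(P0) -> P1. 3 ppages; refcounts: pp0:2 pp1:2 pp2:2
Op 2: write(P0, v2, 145). refcount(pp2)=2>1 -> COPY to pp3. 4 ppages; refcounts: pp0:2 pp1:2 pp2:1 pp3:1
Op 3: write(P1, v0, 121). refcount(pp0)=2>1 -> COPY to pp4. 5 ppages; refcounts: pp0:1 pp1:2 pp2:1 pp3:1 pp4:1
Op 4: write(P1, v2, 102). refcount(pp2)=1 -> write in place. 5 ppages; refcounts: pp0:1 pp1:2 pp2:1 pp3:1 pp4:1
Op 5: write(P1, v1, 187). refcount(pp1)=2>1 -> COPY to pp5. 6 ppages; refcounts: pp0:1 pp1:1 pp2:1 pp3:1 pp4:1 pp5:1
Op 6: write(P0, v1, 154). refcount(pp1)=1 -> write in place. 6 ppages; refcounts: pp0:1 pp1:1 pp2:1 pp3:1 pp4:1 pp5:1
Op 7: read(P1, v2) -> 102. No state change.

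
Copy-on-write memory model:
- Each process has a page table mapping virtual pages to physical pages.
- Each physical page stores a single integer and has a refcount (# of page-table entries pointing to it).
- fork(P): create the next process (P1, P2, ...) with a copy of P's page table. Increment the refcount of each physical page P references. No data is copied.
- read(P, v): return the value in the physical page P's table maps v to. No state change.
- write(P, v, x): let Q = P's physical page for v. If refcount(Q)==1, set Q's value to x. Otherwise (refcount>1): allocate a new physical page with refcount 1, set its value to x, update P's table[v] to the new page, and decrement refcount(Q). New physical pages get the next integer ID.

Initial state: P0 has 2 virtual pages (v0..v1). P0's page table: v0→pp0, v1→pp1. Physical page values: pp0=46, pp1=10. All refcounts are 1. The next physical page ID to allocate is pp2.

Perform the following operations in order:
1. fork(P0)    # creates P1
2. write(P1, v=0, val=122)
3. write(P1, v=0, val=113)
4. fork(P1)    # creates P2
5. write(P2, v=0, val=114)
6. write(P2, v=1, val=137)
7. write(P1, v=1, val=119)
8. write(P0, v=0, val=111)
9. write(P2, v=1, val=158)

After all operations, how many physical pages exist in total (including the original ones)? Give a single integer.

Op 1: fork(P0) -> P1. 2 ppages; refcounts: pp0:2 pp1:2
Op 2: write(P1, v0, 122). refcount(pp0)=2>1 -> COPY to pp2. 3 ppages; refcounts: pp0:1 pp1:2 pp2:1
Op 3: write(P1, v0, 113). refcount(pp2)=1 -> write in place. 3 ppages; refcounts: pp0:1 pp1:2 pp2:1
Op 4: fork(P1) -> P2. 3 ppages; refcounts: pp0:1 pp1:3 pp2:2
Op 5: write(P2, v0, 114). refcount(pp2)=2>1 -> COPY to pp3. 4 ppages; refcounts: pp0:1 pp1:3 pp2:1 pp3:1
Op 6: write(P2, v1, 137). refcount(pp1)=3>1 -> COPY to pp4. 5 ppages; refcounts: pp0:1 pp1:2 pp2:1 pp3:1 pp4:1
Op 7: write(P1, v1, 119). refcount(pp1)=2>1 -> COPY to pp5. 6 ppages; refcounts: pp0:1 pp1:1 pp2:1 pp3:1 pp4:1 pp5:1
Op 8: write(P0, v0, 111). refcount(pp0)=1 -> write in place. 6 ppages; refcounts: pp0:1 pp1:1 pp2:1 pp3:1 pp4:1 pp5:1
Op 9: write(P2, v1, 158). refcount(pp4)=1 -> write in place. 6 ppages; refcounts: pp0:1 pp1:1 pp2:1 pp3:1 pp4:1 pp5:1

Answer: 6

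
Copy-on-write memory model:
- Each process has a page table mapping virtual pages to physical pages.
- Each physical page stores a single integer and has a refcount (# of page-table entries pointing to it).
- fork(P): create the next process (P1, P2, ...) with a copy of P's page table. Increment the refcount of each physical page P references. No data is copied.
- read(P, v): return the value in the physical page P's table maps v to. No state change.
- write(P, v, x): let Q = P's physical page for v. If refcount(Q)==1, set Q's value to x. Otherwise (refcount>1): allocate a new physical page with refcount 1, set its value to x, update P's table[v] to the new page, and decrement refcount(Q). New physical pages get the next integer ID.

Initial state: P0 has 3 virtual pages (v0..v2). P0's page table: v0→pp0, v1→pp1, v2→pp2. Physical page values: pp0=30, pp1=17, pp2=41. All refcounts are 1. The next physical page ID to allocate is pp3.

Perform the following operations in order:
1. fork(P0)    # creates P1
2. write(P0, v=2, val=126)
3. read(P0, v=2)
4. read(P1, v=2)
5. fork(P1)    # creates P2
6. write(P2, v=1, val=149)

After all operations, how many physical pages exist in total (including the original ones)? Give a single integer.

Op 1: fork(P0) -> P1. 3 ppages; refcounts: pp0:2 pp1:2 pp2:2
Op 2: write(P0, v2, 126). refcount(pp2)=2>1 -> COPY to pp3. 4 ppages; refcounts: pp0:2 pp1:2 pp2:1 pp3:1
Op 3: read(P0, v2) -> 126. No state change.
Op 4: read(P1, v2) -> 41. No state change.
Op 5: fork(P1) -> P2. 4 ppages; refcounts: pp0:3 pp1:3 pp2:2 pp3:1
Op 6: write(P2, v1, 149). refcount(pp1)=3>1 -> COPY to pp4. 5 ppages; refcounts: pp0:3 pp1:2 pp2:2 pp3:1 pp4:1

Answer: 5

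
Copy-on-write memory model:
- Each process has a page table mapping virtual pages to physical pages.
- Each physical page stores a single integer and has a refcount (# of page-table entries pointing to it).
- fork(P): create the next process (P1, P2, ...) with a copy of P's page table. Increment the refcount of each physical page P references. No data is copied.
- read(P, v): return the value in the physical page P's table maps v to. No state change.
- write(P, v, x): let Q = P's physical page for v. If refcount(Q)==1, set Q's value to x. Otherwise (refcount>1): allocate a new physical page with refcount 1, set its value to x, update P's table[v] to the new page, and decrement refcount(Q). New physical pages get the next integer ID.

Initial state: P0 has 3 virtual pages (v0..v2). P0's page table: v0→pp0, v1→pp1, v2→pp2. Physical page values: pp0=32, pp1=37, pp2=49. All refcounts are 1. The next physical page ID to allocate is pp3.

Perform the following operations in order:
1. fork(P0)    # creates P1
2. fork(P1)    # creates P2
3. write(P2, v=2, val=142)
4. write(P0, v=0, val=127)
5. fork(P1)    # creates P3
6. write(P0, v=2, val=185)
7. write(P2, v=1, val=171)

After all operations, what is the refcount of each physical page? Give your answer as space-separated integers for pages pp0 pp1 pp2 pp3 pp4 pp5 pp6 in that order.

Answer: 3 3 2 1 1 1 1

Derivation:
Op 1: fork(P0) -> P1. 3 ppages; refcounts: pp0:2 pp1:2 pp2:2
Op 2: fork(P1) -> P2. 3 ppages; refcounts: pp0:3 pp1:3 pp2:3
Op 3: write(P2, v2, 142). refcount(pp2)=3>1 -> COPY to pp3. 4 ppages; refcounts: pp0:3 pp1:3 pp2:2 pp3:1
Op 4: write(P0, v0, 127). refcount(pp0)=3>1 -> COPY to pp4. 5 ppages; refcounts: pp0:2 pp1:3 pp2:2 pp3:1 pp4:1
Op 5: fork(P1) -> P3. 5 ppages; refcounts: pp0:3 pp1:4 pp2:3 pp3:1 pp4:1
Op 6: write(P0, v2, 185). refcount(pp2)=3>1 -> COPY to pp5. 6 ppages; refcounts: pp0:3 pp1:4 pp2:2 pp3:1 pp4:1 pp5:1
Op 7: write(P2, v1, 171). refcount(pp1)=4>1 -> COPY to pp6. 7 ppages; refcounts: pp0:3 pp1:3 pp2:2 pp3:1 pp4:1 pp5:1 pp6:1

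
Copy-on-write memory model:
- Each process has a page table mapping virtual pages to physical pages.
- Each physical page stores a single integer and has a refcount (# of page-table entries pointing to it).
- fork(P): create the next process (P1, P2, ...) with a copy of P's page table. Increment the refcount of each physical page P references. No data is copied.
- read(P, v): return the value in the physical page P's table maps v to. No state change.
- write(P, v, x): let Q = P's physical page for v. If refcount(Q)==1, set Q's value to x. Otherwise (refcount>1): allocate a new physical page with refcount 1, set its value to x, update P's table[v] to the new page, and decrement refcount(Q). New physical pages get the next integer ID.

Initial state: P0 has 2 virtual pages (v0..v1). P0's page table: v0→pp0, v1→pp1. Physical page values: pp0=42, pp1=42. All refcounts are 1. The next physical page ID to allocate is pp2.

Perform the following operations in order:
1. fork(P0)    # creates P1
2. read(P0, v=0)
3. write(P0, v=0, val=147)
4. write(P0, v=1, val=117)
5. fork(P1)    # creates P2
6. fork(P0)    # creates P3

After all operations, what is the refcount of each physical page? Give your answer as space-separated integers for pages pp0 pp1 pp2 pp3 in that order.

Answer: 2 2 2 2

Derivation:
Op 1: fork(P0) -> P1. 2 ppages; refcounts: pp0:2 pp1:2
Op 2: read(P0, v0) -> 42. No state change.
Op 3: write(P0, v0, 147). refcount(pp0)=2>1 -> COPY to pp2. 3 ppages; refcounts: pp0:1 pp1:2 pp2:1
Op 4: write(P0, v1, 117). refcount(pp1)=2>1 -> COPY to pp3. 4 ppages; refcounts: pp0:1 pp1:1 pp2:1 pp3:1
Op 5: fork(P1) -> P2. 4 ppages; refcounts: pp0:2 pp1:2 pp2:1 pp3:1
Op 6: fork(P0) -> P3. 4 ppages; refcounts: pp0:2 pp1:2 pp2:2 pp3:2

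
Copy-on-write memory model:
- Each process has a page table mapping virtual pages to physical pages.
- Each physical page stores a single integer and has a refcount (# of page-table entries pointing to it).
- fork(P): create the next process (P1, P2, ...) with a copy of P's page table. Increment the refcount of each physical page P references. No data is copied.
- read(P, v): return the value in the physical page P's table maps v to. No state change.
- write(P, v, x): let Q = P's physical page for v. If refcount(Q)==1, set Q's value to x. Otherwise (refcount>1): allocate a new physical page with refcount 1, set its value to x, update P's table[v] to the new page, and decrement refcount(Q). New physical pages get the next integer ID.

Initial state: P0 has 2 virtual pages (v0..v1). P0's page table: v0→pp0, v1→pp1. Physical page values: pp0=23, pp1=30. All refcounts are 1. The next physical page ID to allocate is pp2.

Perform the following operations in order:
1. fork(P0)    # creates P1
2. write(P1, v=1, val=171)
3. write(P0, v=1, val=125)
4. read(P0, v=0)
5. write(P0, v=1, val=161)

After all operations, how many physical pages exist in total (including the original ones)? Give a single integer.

Op 1: fork(P0) -> P1. 2 ppages; refcounts: pp0:2 pp1:2
Op 2: write(P1, v1, 171). refcount(pp1)=2>1 -> COPY to pp2. 3 ppages; refcounts: pp0:2 pp1:1 pp2:1
Op 3: write(P0, v1, 125). refcount(pp1)=1 -> write in place. 3 ppages; refcounts: pp0:2 pp1:1 pp2:1
Op 4: read(P0, v0) -> 23. No state change.
Op 5: write(P0, v1, 161). refcount(pp1)=1 -> write in place. 3 ppages; refcounts: pp0:2 pp1:1 pp2:1

Answer: 3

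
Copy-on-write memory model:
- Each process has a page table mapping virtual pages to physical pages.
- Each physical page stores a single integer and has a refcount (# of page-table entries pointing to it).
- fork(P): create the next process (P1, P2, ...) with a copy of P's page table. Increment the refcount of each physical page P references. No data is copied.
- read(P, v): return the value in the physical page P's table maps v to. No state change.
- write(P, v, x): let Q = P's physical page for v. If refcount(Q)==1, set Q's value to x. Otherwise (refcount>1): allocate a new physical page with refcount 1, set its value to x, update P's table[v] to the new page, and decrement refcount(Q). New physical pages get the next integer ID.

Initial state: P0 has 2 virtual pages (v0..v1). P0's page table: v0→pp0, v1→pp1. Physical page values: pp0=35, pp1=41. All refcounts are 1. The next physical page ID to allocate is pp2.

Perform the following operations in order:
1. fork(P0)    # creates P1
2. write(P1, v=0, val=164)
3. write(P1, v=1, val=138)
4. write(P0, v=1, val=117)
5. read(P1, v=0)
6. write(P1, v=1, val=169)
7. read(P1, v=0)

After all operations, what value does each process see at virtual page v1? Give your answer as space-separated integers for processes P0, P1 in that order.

Op 1: fork(P0) -> P1. 2 ppages; refcounts: pp0:2 pp1:2
Op 2: write(P1, v0, 164). refcount(pp0)=2>1 -> COPY to pp2. 3 ppages; refcounts: pp0:1 pp1:2 pp2:1
Op 3: write(P1, v1, 138). refcount(pp1)=2>1 -> COPY to pp3. 4 ppages; refcounts: pp0:1 pp1:1 pp2:1 pp3:1
Op 4: write(P0, v1, 117). refcount(pp1)=1 -> write in place. 4 ppages; refcounts: pp0:1 pp1:1 pp2:1 pp3:1
Op 5: read(P1, v0) -> 164. No state change.
Op 6: write(P1, v1, 169). refcount(pp3)=1 -> write in place. 4 ppages; refcounts: pp0:1 pp1:1 pp2:1 pp3:1
Op 7: read(P1, v0) -> 164. No state change.
P0: v1 -> pp1 = 117
P1: v1 -> pp3 = 169

Answer: 117 169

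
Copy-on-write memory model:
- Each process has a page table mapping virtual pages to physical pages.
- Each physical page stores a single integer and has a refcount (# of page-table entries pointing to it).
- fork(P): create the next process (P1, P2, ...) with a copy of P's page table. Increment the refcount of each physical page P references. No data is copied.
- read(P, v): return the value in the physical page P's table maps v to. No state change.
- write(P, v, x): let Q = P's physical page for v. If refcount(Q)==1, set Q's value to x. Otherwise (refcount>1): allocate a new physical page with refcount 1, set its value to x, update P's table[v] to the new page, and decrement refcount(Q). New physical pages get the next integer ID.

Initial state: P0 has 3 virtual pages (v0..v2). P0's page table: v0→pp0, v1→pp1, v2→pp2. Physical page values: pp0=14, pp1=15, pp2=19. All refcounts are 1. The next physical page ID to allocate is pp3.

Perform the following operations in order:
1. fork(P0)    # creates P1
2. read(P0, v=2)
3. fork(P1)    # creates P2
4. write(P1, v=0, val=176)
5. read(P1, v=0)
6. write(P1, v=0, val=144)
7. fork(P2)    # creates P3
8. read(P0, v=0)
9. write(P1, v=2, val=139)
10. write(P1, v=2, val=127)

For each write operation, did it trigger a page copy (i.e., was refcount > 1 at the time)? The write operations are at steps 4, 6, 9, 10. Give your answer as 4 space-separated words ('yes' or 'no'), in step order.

Op 1: fork(P0) -> P1. 3 ppages; refcounts: pp0:2 pp1:2 pp2:2
Op 2: read(P0, v2) -> 19. No state change.
Op 3: fork(P1) -> P2. 3 ppages; refcounts: pp0:3 pp1:3 pp2:3
Op 4: write(P1, v0, 176). refcount(pp0)=3>1 -> COPY to pp3. 4 ppages; refcounts: pp0:2 pp1:3 pp2:3 pp3:1
Op 5: read(P1, v0) -> 176. No state change.
Op 6: write(P1, v0, 144). refcount(pp3)=1 -> write in place. 4 ppages; refcounts: pp0:2 pp1:3 pp2:3 pp3:1
Op 7: fork(P2) -> P3. 4 ppages; refcounts: pp0:3 pp1:4 pp2:4 pp3:1
Op 8: read(P0, v0) -> 14. No state change.
Op 9: write(P1, v2, 139). refcount(pp2)=4>1 -> COPY to pp4. 5 ppages; refcounts: pp0:3 pp1:4 pp2:3 pp3:1 pp4:1
Op 10: write(P1, v2, 127). refcount(pp4)=1 -> write in place. 5 ppages; refcounts: pp0:3 pp1:4 pp2:3 pp3:1 pp4:1

yes no yes no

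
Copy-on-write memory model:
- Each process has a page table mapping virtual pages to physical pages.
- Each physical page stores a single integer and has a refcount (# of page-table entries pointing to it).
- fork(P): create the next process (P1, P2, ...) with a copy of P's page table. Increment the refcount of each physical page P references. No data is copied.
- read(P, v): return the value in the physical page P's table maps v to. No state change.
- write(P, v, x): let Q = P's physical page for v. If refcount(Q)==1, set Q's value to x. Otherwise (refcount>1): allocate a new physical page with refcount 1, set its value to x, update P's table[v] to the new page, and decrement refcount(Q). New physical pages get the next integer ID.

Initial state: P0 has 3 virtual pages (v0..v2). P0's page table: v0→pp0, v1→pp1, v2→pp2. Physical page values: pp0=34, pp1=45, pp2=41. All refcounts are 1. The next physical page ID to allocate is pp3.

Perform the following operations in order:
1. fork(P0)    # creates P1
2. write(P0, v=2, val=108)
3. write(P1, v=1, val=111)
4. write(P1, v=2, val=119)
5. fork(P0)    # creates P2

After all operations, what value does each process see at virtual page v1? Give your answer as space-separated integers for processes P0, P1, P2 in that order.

Answer: 45 111 45

Derivation:
Op 1: fork(P0) -> P1. 3 ppages; refcounts: pp0:2 pp1:2 pp2:2
Op 2: write(P0, v2, 108). refcount(pp2)=2>1 -> COPY to pp3. 4 ppages; refcounts: pp0:2 pp1:2 pp2:1 pp3:1
Op 3: write(P1, v1, 111). refcount(pp1)=2>1 -> COPY to pp4. 5 ppages; refcounts: pp0:2 pp1:1 pp2:1 pp3:1 pp4:1
Op 4: write(P1, v2, 119). refcount(pp2)=1 -> write in place. 5 ppages; refcounts: pp0:2 pp1:1 pp2:1 pp3:1 pp4:1
Op 5: fork(P0) -> P2. 5 ppages; refcounts: pp0:3 pp1:2 pp2:1 pp3:2 pp4:1
P0: v1 -> pp1 = 45
P1: v1 -> pp4 = 111
P2: v1 -> pp1 = 45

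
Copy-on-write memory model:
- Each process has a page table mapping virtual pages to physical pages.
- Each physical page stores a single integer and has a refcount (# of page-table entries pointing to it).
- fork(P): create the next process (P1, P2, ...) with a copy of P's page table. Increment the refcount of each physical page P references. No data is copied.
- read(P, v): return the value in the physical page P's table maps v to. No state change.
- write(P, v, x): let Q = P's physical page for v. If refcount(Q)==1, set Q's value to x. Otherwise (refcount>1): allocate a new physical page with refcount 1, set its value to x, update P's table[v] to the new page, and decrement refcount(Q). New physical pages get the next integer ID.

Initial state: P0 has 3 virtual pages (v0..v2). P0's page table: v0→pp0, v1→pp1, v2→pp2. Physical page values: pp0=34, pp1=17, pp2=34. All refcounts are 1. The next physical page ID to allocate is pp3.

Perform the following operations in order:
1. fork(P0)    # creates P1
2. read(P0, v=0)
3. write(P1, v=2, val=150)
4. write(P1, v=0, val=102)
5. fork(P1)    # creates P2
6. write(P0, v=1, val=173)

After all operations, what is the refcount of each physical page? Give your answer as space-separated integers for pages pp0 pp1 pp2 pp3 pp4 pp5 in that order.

Op 1: fork(P0) -> P1. 3 ppages; refcounts: pp0:2 pp1:2 pp2:2
Op 2: read(P0, v0) -> 34. No state change.
Op 3: write(P1, v2, 150). refcount(pp2)=2>1 -> COPY to pp3. 4 ppages; refcounts: pp0:2 pp1:2 pp2:1 pp3:1
Op 4: write(P1, v0, 102). refcount(pp0)=2>1 -> COPY to pp4. 5 ppages; refcounts: pp0:1 pp1:2 pp2:1 pp3:1 pp4:1
Op 5: fork(P1) -> P2. 5 ppages; refcounts: pp0:1 pp1:3 pp2:1 pp3:2 pp4:2
Op 6: write(P0, v1, 173). refcount(pp1)=3>1 -> COPY to pp5. 6 ppages; refcounts: pp0:1 pp1:2 pp2:1 pp3:2 pp4:2 pp5:1

Answer: 1 2 1 2 2 1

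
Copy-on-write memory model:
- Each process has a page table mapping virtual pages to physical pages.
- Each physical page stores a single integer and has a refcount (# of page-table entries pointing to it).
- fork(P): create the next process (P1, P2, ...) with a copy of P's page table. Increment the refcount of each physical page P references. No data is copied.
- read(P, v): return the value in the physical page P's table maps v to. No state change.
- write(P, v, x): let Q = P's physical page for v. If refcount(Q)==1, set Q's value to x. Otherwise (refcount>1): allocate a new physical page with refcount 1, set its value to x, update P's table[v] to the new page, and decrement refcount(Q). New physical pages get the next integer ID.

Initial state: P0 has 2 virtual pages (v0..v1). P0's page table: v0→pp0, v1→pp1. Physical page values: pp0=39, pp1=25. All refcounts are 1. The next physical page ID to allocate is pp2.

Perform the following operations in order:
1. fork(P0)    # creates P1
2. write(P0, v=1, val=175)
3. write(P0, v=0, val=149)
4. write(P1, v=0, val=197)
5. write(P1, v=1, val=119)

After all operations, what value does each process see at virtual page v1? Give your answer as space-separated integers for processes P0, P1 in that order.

Answer: 175 119

Derivation:
Op 1: fork(P0) -> P1. 2 ppages; refcounts: pp0:2 pp1:2
Op 2: write(P0, v1, 175). refcount(pp1)=2>1 -> COPY to pp2. 3 ppages; refcounts: pp0:2 pp1:1 pp2:1
Op 3: write(P0, v0, 149). refcount(pp0)=2>1 -> COPY to pp3. 4 ppages; refcounts: pp0:1 pp1:1 pp2:1 pp3:1
Op 4: write(P1, v0, 197). refcount(pp0)=1 -> write in place. 4 ppages; refcounts: pp0:1 pp1:1 pp2:1 pp3:1
Op 5: write(P1, v1, 119). refcount(pp1)=1 -> write in place. 4 ppages; refcounts: pp0:1 pp1:1 pp2:1 pp3:1
P0: v1 -> pp2 = 175
P1: v1 -> pp1 = 119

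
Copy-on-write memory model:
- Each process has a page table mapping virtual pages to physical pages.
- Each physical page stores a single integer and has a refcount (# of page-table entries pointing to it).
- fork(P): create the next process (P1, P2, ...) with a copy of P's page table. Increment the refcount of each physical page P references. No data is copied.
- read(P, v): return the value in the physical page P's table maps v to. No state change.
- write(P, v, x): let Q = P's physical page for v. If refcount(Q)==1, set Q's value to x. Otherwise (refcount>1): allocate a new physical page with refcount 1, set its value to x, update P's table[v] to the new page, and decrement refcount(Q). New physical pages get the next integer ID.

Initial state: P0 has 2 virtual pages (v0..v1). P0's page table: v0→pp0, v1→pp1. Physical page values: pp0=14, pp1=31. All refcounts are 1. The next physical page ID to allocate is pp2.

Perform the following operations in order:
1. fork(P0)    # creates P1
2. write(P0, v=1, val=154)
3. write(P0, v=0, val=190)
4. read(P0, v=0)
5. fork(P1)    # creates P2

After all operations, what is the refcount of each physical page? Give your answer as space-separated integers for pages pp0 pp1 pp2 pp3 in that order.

Op 1: fork(P0) -> P1. 2 ppages; refcounts: pp0:2 pp1:2
Op 2: write(P0, v1, 154). refcount(pp1)=2>1 -> COPY to pp2. 3 ppages; refcounts: pp0:2 pp1:1 pp2:1
Op 3: write(P0, v0, 190). refcount(pp0)=2>1 -> COPY to pp3. 4 ppages; refcounts: pp0:1 pp1:1 pp2:1 pp3:1
Op 4: read(P0, v0) -> 190. No state change.
Op 5: fork(P1) -> P2. 4 ppages; refcounts: pp0:2 pp1:2 pp2:1 pp3:1

Answer: 2 2 1 1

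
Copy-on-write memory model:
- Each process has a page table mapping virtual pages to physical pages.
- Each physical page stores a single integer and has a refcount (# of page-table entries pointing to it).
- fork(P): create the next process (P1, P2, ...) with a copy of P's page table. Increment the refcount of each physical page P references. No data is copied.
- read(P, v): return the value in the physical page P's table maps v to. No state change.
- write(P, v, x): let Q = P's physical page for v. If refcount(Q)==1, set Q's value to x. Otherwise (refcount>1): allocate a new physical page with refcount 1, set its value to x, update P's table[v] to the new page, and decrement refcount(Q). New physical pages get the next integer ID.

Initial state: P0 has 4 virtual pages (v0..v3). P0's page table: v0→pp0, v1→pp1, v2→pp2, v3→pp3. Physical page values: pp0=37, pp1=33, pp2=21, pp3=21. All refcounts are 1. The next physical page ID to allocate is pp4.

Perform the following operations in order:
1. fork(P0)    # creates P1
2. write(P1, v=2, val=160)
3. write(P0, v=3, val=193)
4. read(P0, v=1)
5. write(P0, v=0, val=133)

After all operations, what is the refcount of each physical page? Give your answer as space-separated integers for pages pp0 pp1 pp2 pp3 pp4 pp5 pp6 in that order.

Answer: 1 2 1 1 1 1 1

Derivation:
Op 1: fork(P0) -> P1. 4 ppages; refcounts: pp0:2 pp1:2 pp2:2 pp3:2
Op 2: write(P1, v2, 160). refcount(pp2)=2>1 -> COPY to pp4. 5 ppages; refcounts: pp0:2 pp1:2 pp2:1 pp3:2 pp4:1
Op 3: write(P0, v3, 193). refcount(pp3)=2>1 -> COPY to pp5. 6 ppages; refcounts: pp0:2 pp1:2 pp2:1 pp3:1 pp4:1 pp5:1
Op 4: read(P0, v1) -> 33. No state change.
Op 5: write(P0, v0, 133). refcount(pp0)=2>1 -> COPY to pp6. 7 ppages; refcounts: pp0:1 pp1:2 pp2:1 pp3:1 pp4:1 pp5:1 pp6:1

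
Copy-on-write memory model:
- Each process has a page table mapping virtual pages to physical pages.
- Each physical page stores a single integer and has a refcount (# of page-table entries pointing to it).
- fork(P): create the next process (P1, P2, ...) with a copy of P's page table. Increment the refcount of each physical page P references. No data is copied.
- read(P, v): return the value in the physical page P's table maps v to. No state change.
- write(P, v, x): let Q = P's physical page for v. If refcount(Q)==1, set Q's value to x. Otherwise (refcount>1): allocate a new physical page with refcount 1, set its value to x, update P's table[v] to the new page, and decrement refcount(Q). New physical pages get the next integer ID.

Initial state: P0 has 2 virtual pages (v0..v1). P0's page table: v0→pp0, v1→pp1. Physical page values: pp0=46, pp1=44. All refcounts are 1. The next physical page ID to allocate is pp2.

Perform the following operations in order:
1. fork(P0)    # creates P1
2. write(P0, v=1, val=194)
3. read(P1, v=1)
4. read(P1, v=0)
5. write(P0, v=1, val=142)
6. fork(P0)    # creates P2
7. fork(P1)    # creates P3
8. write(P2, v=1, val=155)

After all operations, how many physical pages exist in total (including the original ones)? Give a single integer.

Op 1: fork(P0) -> P1. 2 ppages; refcounts: pp0:2 pp1:2
Op 2: write(P0, v1, 194). refcount(pp1)=2>1 -> COPY to pp2. 3 ppages; refcounts: pp0:2 pp1:1 pp2:1
Op 3: read(P1, v1) -> 44. No state change.
Op 4: read(P1, v0) -> 46. No state change.
Op 5: write(P0, v1, 142). refcount(pp2)=1 -> write in place. 3 ppages; refcounts: pp0:2 pp1:1 pp2:1
Op 6: fork(P0) -> P2. 3 ppages; refcounts: pp0:3 pp1:1 pp2:2
Op 7: fork(P1) -> P3. 3 ppages; refcounts: pp0:4 pp1:2 pp2:2
Op 8: write(P2, v1, 155). refcount(pp2)=2>1 -> COPY to pp3. 4 ppages; refcounts: pp0:4 pp1:2 pp2:1 pp3:1

Answer: 4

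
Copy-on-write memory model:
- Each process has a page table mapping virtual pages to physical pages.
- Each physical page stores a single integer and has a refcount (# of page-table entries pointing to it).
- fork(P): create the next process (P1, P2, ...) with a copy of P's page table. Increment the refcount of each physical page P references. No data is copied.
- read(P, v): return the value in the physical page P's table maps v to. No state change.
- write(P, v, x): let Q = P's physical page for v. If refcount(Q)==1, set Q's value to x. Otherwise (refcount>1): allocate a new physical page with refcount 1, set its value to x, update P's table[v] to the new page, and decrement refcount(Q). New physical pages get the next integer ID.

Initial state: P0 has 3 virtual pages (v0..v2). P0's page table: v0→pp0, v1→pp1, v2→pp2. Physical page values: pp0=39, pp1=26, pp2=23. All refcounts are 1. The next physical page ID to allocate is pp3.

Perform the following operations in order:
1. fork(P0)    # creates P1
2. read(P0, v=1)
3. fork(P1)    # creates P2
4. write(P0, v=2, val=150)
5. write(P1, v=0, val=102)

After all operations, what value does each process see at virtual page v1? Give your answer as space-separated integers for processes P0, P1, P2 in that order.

Op 1: fork(P0) -> P1. 3 ppages; refcounts: pp0:2 pp1:2 pp2:2
Op 2: read(P0, v1) -> 26. No state change.
Op 3: fork(P1) -> P2. 3 ppages; refcounts: pp0:3 pp1:3 pp2:3
Op 4: write(P0, v2, 150). refcount(pp2)=3>1 -> COPY to pp3. 4 ppages; refcounts: pp0:3 pp1:3 pp2:2 pp3:1
Op 5: write(P1, v0, 102). refcount(pp0)=3>1 -> COPY to pp4. 5 ppages; refcounts: pp0:2 pp1:3 pp2:2 pp3:1 pp4:1
P0: v1 -> pp1 = 26
P1: v1 -> pp1 = 26
P2: v1 -> pp1 = 26

Answer: 26 26 26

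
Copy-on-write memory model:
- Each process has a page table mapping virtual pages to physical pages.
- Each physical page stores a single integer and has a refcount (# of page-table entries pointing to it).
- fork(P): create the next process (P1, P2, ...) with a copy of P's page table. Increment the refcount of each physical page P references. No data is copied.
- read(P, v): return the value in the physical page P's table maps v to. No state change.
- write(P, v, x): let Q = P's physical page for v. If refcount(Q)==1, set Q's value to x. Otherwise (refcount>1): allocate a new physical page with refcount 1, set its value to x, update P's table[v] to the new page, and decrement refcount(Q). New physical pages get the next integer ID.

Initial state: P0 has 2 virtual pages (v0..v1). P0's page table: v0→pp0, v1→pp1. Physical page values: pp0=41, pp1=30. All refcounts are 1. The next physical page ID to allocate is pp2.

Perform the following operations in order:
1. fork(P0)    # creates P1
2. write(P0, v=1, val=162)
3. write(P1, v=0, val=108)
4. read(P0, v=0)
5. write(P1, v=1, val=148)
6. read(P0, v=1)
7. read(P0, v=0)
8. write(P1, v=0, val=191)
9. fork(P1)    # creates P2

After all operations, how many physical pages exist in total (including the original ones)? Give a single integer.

Answer: 4

Derivation:
Op 1: fork(P0) -> P1. 2 ppages; refcounts: pp0:2 pp1:2
Op 2: write(P0, v1, 162). refcount(pp1)=2>1 -> COPY to pp2. 3 ppages; refcounts: pp0:2 pp1:1 pp2:1
Op 3: write(P1, v0, 108). refcount(pp0)=2>1 -> COPY to pp3. 4 ppages; refcounts: pp0:1 pp1:1 pp2:1 pp3:1
Op 4: read(P0, v0) -> 41. No state change.
Op 5: write(P1, v1, 148). refcount(pp1)=1 -> write in place. 4 ppages; refcounts: pp0:1 pp1:1 pp2:1 pp3:1
Op 6: read(P0, v1) -> 162. No state change.
Op 7: read(P0, v0) -> 41. No state change.
Op 8: write(P1, v0, 191). refcount(pp3)=1 -> write in place. 4 ppages; refcounts: pp0:1 pp1:1 pp2:1 pp3:1
Op 9: fork(P1) -> P2. 4 ppages; refcounts: pp0:1 pp1:2 pp2:1 pp3:2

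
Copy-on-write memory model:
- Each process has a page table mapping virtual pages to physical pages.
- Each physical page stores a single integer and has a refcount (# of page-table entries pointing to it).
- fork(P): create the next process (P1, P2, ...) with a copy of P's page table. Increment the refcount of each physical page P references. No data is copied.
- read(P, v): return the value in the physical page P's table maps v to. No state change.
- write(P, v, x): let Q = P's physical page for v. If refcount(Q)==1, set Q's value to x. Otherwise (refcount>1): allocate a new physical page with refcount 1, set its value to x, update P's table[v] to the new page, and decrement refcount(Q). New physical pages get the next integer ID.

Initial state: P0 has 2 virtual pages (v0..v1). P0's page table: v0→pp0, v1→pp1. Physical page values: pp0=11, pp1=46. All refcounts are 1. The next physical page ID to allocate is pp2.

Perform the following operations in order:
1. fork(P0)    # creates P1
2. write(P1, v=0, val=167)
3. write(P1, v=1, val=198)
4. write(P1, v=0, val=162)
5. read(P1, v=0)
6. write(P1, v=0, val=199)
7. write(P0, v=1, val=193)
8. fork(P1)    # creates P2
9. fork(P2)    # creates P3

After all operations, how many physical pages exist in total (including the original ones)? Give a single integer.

Op 1: fork(P0) -> P1. 2 ppages; refcounts: pp0:2 pp1:2
Op 2: write(P1, v0, 167). refcount(pp0)=2>1 -> COPY to pp2. 3 ppages; refcounts: pp0:1 pp1:2 pp2:1
Op 3: write(P1, v1, 198). refcount(pp1)=2>1 -> COPY to pp3. 4 ppages; refcounts: pp0:1 pp1:1 pp2:1 pp3:1
Op 4: write(P1, v0, 162). refcount(pp2)=1 -> write in place. 4 ppages; refcounts: pp0:1 pp1:1 pp2:1 pp3:1
Op 5: read(P1, v0) -> 162. No state change.
Op 6: write(P1, v0, 199). refcount(pp2)=1 -> write in place. 4 ppages; refcounts: pp0:1 pp1:1 pp2:1 pp3:1
Op 7: write(P0, v1, 193). refcount(pp1)=1 -> write in place. 4 ppages; refcounts: pp0:1 pp1:1 pp2:1 pp3:1
Op 8: fork(P1) -> P2. 4 ppages; refcounts: pp0:1 pp1:1 pp2:2 pp3:2
Op 9: fork(P2) -> P3. 4 ppages; refcounts: pp0:1 pp1:1 pp2:3 pp3:3

Answer: 4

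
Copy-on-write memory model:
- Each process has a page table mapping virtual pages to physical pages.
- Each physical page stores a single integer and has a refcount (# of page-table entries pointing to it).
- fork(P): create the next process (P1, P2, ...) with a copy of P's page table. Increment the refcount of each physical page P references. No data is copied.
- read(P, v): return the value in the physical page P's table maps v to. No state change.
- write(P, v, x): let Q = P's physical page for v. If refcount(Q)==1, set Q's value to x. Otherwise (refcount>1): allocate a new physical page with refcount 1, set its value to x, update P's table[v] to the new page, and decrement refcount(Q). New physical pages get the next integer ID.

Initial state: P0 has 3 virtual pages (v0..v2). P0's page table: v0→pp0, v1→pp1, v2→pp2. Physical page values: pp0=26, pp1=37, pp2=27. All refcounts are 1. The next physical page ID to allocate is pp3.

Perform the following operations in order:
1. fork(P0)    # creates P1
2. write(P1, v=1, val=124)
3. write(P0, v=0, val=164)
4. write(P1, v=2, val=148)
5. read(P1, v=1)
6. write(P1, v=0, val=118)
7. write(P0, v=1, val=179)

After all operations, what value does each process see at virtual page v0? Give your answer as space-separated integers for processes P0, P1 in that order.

Op 1: fork(P0) -> P1. 3 ppages; refcounts: pp0:2 pp1:2 pp2:2
Op 2: write(P1, v1, 124). refcount(pp1)=2>1 -> COPY to pp3. 4 ppages; refcounts: pp0:2 pp1:1 pp2:2 pp3:1
Op 3: write(P0, v0, 164). refcount(pp0)=2>1 -> COPY to pp4. 5 ppages; refcounts: pp0:1 pp1:1 pp2:2 pp3:1 pp4:1
Op 4: write(P1, v2, 148). refcount(pp2)=2>1 -> COPY to pp5. 6 ppages; refcounts: pp0:1 pp1:1 pp2:1 pp3:1 pp4:1 pp5:1
Op 5: read(P1, v1) -> 124. No state change.
Op 6: write(P1, v0, 118). refcount(pp0)=1 -> write in place. 6 ppages; refcounts: pp0:1 pp1:1 pp2:1 pp3:1 pp4:1 pp5:1
Op 7: write(P0, v1, 179). refcount(pp1)=1 -> write in place. 6 ppages; refcounts: pp0:1 pp1:1 pp2:1 pp3:1 pp4:1 pp5:1
P0: v0 -> pp4 = 164
P1: v0 -> pp0 = 118

Answer: 164 118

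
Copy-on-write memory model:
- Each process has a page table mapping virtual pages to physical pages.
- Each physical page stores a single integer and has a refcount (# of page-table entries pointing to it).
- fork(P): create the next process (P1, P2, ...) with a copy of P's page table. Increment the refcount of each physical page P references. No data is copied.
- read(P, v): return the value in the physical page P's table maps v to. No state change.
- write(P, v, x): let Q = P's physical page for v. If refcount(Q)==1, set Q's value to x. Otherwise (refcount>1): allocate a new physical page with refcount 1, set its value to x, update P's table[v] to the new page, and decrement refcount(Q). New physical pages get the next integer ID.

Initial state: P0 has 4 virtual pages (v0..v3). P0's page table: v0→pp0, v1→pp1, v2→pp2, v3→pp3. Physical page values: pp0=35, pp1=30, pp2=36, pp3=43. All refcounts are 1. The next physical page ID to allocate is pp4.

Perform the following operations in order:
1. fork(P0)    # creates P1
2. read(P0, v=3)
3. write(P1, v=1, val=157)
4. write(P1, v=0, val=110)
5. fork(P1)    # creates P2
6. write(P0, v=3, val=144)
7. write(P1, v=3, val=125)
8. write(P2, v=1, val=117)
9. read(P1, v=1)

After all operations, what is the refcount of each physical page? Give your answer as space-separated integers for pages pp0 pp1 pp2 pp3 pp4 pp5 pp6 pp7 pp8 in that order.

Op 1: fork(P0) -> P1. 4 ppages; refcounts: pp0:2 pp1:2 pp2:2 pp3:2
Op 2: read(P0, v3) -> 43. No state change.
Op 3: write(P1, v1, 157). refcount(pp1)=2>1 -> COPY to pp4. 5 ppages; refcounts: pp0:2 pp1:1 pp2:2 pp3:2 pp4:1
Op 4: write(P1, v0, 110). refcount(pp0)=2>1 -> COPY to pp5. 6 ppages; refcounts: pp0:1 pp1:1 pp2:2 pp3:2 pp4:1 pp5:1
Op 5: fork(P1) -> P2. 6 ppages; refcounts: pp0:1 pp1:1 pp2:3 pp3:3 pp4:2 pp5:2
Op 6: write(P0, v3, 144). refcount(pp3)=3>1 -> COPY to pp6. 7 ppages; refcounts: pp0:1 pp1:1 pp2:3 pp3:2 pp4:2 pp5:2 pp6:1
Op 7: write(P1, v3, 125). refcount(pp3)=2>1 -> COPY to pp7. 8 ppages; refcounts: pp0:1 pp1:1 pp2:3 pp3:1 pp4:2 pp5:2 pp6:1 pp7:1
Op 8: write(P2, v1, 117). refcount(pp4)=2>1 -> COPY to pp8. 9 ppages; refcounts: pp0:1 pp1:1 pp2:3 pp3:1 pp4:1 pp5:2 pp6:1 pp7:1 pp8:1
Op 9: read(P1, v1) -> 157. No state change.

Answer: 1 1 3 1 1 2 1 1 1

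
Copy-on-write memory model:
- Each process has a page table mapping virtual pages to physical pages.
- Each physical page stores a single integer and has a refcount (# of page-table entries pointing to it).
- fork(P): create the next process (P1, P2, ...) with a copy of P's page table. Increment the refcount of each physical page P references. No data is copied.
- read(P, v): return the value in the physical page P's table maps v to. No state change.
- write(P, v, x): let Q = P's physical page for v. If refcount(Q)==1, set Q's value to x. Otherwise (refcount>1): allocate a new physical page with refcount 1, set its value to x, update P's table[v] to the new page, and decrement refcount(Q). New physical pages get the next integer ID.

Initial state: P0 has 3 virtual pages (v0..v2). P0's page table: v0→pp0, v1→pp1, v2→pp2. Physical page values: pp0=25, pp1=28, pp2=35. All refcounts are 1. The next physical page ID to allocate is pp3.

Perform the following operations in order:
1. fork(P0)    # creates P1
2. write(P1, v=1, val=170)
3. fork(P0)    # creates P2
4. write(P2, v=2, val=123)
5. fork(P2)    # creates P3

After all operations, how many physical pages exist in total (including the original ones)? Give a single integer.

Answer: 5

Derivation:
Op 1: fork(P0) -> P1. 3 ppages; refcounts: pp0:2 pp1:2 pp2:2
Op 2: write(P1, v1, 170). refcount(pp1)=2>1 -> COPY to pp3. 4 ppages; refcounts: pp0:2 pp1:1 pp2:2 pp3:1
Op 3: fork(P0) -> P2. 4 ppages; refcounts: pp0:3 pp1:2 pp2:3 pp3:1
Op 4: write(P2, v2, 123). refcount(pp2)=3>1 -> COPY to pp4. 5 ppages; refcounts: pp0:3 pp1:2 pp2:2 pp3:1 pp4:1
Op 5: fork(P2) -> P3. 5 ppages; refcounts: pp0:4 pp1:3 pp2:2 pp3:1 pp4:2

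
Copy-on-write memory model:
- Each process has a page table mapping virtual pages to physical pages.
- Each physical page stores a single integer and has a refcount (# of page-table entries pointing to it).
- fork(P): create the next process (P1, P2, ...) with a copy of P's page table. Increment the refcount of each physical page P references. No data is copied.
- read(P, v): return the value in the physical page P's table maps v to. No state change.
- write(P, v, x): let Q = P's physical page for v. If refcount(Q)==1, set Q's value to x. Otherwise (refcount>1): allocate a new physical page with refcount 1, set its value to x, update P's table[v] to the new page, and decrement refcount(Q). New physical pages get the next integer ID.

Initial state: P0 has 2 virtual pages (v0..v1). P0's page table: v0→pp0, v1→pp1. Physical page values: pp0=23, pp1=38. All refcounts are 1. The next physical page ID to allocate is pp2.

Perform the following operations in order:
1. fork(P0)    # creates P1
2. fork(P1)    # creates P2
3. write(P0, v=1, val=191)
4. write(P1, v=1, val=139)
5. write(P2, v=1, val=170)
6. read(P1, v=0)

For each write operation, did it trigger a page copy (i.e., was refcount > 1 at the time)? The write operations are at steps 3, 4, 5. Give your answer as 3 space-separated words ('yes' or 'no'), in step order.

Op 1: fork(P0) -> P1. 2 ppages; refcounts: pp0:2 pp1:2
Op 2: fork(P1) -> P2. 2 ppages; refcounts: pp0:3 pp1:3
Op 3: write(P0, v1, 191). refcount(pp1)=3>1 -> COPY to pp2. 3 ppages; refcounts: pp0:3 pp1:2 pp2:1
Op 4: write(P1, v1, 139). refcount(pp1)=2>1 -> COPY to pp3. 4 ppages; refcounts: pp0:3 pp1:1 pp2:1 pp3:1
Op 5: write(P2, v1, 170). refcount(pp1)=1 -> write in place. 4 ppages; refcounts: pp0:3 pp1:1 pp2:1 pp3:1
Op 6: read(P1, v0) -> 23. No state change.

yes yes no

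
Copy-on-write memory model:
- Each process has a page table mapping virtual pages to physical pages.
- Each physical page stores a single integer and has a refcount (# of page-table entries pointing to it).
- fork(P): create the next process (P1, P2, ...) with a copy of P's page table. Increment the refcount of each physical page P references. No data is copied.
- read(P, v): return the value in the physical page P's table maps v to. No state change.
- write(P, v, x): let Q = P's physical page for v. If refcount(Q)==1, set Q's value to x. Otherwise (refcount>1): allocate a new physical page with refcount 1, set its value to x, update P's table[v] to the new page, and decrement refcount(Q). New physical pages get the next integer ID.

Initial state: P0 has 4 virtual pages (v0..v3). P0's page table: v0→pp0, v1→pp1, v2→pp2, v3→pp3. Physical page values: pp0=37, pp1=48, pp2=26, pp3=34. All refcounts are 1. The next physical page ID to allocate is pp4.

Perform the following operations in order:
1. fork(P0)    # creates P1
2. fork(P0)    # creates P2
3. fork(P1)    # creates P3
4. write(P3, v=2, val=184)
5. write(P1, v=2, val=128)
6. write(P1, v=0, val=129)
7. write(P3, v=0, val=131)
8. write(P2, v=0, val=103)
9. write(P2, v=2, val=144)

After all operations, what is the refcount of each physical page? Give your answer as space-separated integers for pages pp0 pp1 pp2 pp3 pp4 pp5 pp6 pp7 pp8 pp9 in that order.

Op 1: fork(P0) -> P1. 4 ppages; refcounts: pp0:2 pp1:2 pp2:2 pp3:2
Op 2: fork(P0) -> P2. 4 ppages; refcounts: pp0:3 pp1:3 pp2:3 pp3:3
Op 3: fork(P1) -> P3. 4 ppages; refcounts: pp0:4 pp1:4 pp2:4 pp3:4
Op 4: write(P3, v2, 184). refcount(pp2)=4>1 -> COPY to pp4. 5 ppages; refcounts: pp0:4 pp1:4 pp2:3 pp3:4 pp4:1
Op 5: write(P1, v2, 128). refcount(pp2)=3>1 -> COPY to pp5. 6 ppages; refcounts: pp0:4 pp1:4 pp2:2 pp3:4 pp4:1 pp5:1
Op 6: write(P1, v0, 129). refcount(pp0)=4>1 -> COPY to pp6. 7 ppages; refcounts: pp0:3 pp1:4 pp2:2 pp3:4 pp4:1 pp5:1 pp6:1
Op 7: write(P3, v0, 131). refcount(pp0)=3>1 -> COPY to pp7. 8 ppages; refcounts: pp0:2 pp1:4 pp2:2 pp3:4 pp4:1 pp5:1 pp6:1 pp7:1
Op 8: write(P2, v0, 103). refcount(pp0)=2>1 -> COPY to pp8. 9 ppages; refcounts: pp0:1 pp1:4 pp2:2 pp3:4 pp4:1 pp5:1 pp6:1 pp7:1 pp8:1
Op 9: write(P2, v2, 144). refcount(pp2)=2>1 -> COPY to pp9. 10 ppages; refcounts: pp0:1 pp1:4 pp2:1 pp3:4 pp4:1 pp5:1 pp6:1 pp7:1 pp8:1 pp9:1

Answer: 1 4 1 4 1 1 1 1 1 1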